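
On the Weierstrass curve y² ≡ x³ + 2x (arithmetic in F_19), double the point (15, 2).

tangent at (15, 2): λ = (3·15² + 2)/(2·2) ≡ 12/4. 4⁻¹ ≡ 5 (mod 19), so λ ≡ 12·5 ≡ 3.
  x = λ² - 15 - 15 = 9 - 30 ≡ 17; y = λ·(15 - 17) - 2 ≡ 11. → (17, 11)

(17, 11)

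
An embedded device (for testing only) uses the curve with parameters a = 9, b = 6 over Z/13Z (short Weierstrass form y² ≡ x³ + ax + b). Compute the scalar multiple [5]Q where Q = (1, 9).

(7, 3)

Double-and-add on 5 = (101)₂. Start with Q = (1, 9) for the leading 1-bit.
double: tangent at (1, 9): λ = (3·1² + 9)/(2·9) ≡ 12/5. 5⁻¹ ≡ 8 (mod 13), so λ ≡ 12·8 ≡ 5.
  x = λ² - 1 - 1 = 25 - 2 ≡ 10; y = λ·(1 - 10) - 9 ≡ 11. → (10, 11)
double: tangent at (10, 11): λ = (3·10² + 9)/(2·11) ≡ 10/9. 9⁻¹ ≡ 3 (mod 13) since 9·3 = 27 ≡ 1, so λ ≡ 10·3 ≡ 4.
  x = λ² - 10 - 10 = 16 - 20 ≡ 9; y = λ·(10 - 9) - 11 ≡ 6. → (9, 6)
add Q: (9, 6) + (1, 9). λ = (9 - 6)/(1 - 9) ≡ 3/5 mod 13. 5⁻¹ ≡ 8 (mod 13), so λ ≡ 11.
  x = λ² - 9 - 1 = 121 - 10 ≡ 7; y = λ·(9 - 7) - 6 ≡ 3. → (7, 3)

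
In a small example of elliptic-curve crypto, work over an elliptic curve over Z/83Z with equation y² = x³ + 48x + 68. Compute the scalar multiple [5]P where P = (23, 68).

(8, 36)

Double-and-add on 5 = (101)₂. Start with P = (23, 68) for the leading 1-bit.
double: tangent at (23, 68): λ = (3·23² + 48)/(2·68) ≡ 58/53. 53⁻¹ ≡ 47 (mod 83), so λ ≡ 58·47 ≡ 70.
  x = λ² - 23 - 23 = 4900 - 46 ≡ 40; y = λ·(23 - 40) - 68 ≡ 70. → (40, 70)
double: tangent at (40, 70): λ = (3·40² + 48)/(2·70) ≡ 34/57. 57⁻¹ ≡ 67 (mod 83), so λ ≡ 34·67 ≡ 37.
  x = λ² - 40 - 40 = 1369 - 80 ≡ 44; y = λ·(40 - 44) - 70 ≡ 31. → (44, 31)
add P: (44, 31) + (23, 68). λ = (68 - 31)/(23 - 44) ≡ 37/62 mod 83. 62⁻¹ ≡ 79 (mod 83) since 62·79 = 4898 ≡ 1, so λ ≡ 18.
  x = λ² - 44 - 23 = 324 - 67 ≡ 8; y = λ·(44 - 8) - 31 ≡ 36. → (8, 36)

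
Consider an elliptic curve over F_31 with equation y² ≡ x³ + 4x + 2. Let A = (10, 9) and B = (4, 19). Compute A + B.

(6, 5)

(10, 9) + (4, 19). λ = (19 - 9)/(4 - 10) ≡ 10/25 mod 31. 25⁻¹ ≡ 5 (mod 31), so λ ≡ 19.
  x = λ² - 10 - 4 = 361 - 14 ≡ 6; y = λ·(10 - 6) - 9 ≡ 5. → (6, 5)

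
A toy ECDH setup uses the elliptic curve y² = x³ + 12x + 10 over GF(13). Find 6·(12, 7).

Write G = (12, 7).
Double-and-add on 6 = (110)₂. Start with G = (12, 7) for the leading 1-bit.
double: tangent at (12, 7): λ = (3·12² + 12)/(2·7) ≡ 2/1. 1⁻¹ ≡ 1 (mod 13), so λ ≡ 2·1 ≡ 2.
  x = λ² - 12 - 12 = 4 - 24 ≡ 6; y = λ·(12 - 6) - 7 ≡ 5. → (6, 5)
add G: (6, 5) + (12, 7). λ = (7 - 5)/(12 - 6) ≡ 2/6 mod 13. 6⁻¹ ≡ 11 (mod 13) since 6·11 = 66 ≡ 1, so λ ≡ 9.
  x = λ² - 6 - 12 = 81 - 18 ≡ 11; y = λ·(6 - 11) - 5 ≡ 2. → (11, 2)
double: tangent at (11, 2): λ = (3·11² + 12)/(2·2) ≡ 11/4. 4⁻¹ ≡ 10 (mod 13) since 4·10 = 40 ≡ 1, so λ ≡ 11·10 ≡ 6.
  x = λ² - 11 - 11 = 36 - 22 ≡ 1; y = λ·(11 - 1) - 2 ≡ 6. → (1, 6)

(1, 6)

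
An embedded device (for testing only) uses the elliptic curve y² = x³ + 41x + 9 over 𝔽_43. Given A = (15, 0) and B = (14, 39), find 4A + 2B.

First 4A:
Double-and-add on 4 = (100)₂. Start with A = (15, 0) for the leading 1-bit.
double: (15, 0) + (15, 0): same x and y₁ ≡ -y₂, so the sum is 𝒪.
double: 𝒪 + 𝒪 = 𝒪 (identity).
4A = 𝒪.
Next 2B:
Repeated addition: build up to 2B.
2B: tangent at (14, 39): λ = (3·14² + 41)/(2·39) ≡ 27/35. 35⁻¹ ≡ 16 (mod 43) since 35·16 = 560 ≡ 1, so λ ≡ 27·16 ≡ 2.
  x = λ² - 14 - 14 = 4 - 28 ≡ 19; y = λ·(14 - 19) - 39 ≡ 37. → (19, 37)
2B = (19, 37).
Finally 4A + 2B:
𝒪 + (19, 37) = (19, 37) (identity).

(19, 37)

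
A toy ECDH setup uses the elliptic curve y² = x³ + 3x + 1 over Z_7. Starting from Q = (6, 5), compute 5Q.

Double-and-add on 5 = (101)₂. Start with Q = (6, 5) for the leading 1-bit.
double: tangent at (6, 5): λ = (3·6² + 3)/(2·5) ≡ 6/3. 3⁻¹ ≡ 5 (mod 7) since 3·5 = 15 ≡ 1, so λ ≡ 6·5 ≡ 2.
  x = λ² - 6 - 6 = 4 - 12 ≡ 6; y = λ·(6 - 6) - 5 ≡ 2. → (6, 2)
double: tangent at (6, 2): λ = (3·6² + 3)/(2·2) ≡ 6/4. 4⁻¹ ≡ 2 (mod 7) since 4·2 = 8 ≡ 1, so λ ≡ 6·2 ≡ 5.
  x = λ² - 6 - 6 = 25 - 12 ≡ 6; y = λ·(6 - 6) - 2 ≡ 5. → (6, 5)
add Q: tangent at (6, 5): λ = (3·6² + 3)/(2·5) ≡ 6/3. 3⁻¹ ≡ 5 (mod 7), so λ ≡ 6·5 ≡ 2.
  x = λ² - 6 - 6 = 4 - 12 ≡ 6; y = λ·(6 - 6) - 5 ≡ 2. → (6, 2)

(6, 2)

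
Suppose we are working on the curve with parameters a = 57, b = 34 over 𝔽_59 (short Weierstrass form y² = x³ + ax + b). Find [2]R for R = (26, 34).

(52, 0)

tangent at (26, 34): λ = (3·26² + 57)/(2·34) ≡ 20/9. 9⁻¹ ≡ 46 (mod 59) since 9·46 = 414 ≡ 1, so λ ≡ 20·46 ≡ 35.
  x = λ² - 26 - 26 = 1225 - 52 ≡ 52; y = λ·(26 - 52) - 34 ≡ 0. → (52, 0)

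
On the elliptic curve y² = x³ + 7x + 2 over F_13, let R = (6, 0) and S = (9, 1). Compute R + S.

(1, 6)

(6, 0) + (9, 1). λ = (1 - 0)/(9 - 6) ≡ 1/3 mod 13. 3⁻¹ ≡ 9 (mod 13), so λ ≡ 9.
  x = λ² - 6 - 9 = 81 - 15 ≡ 1; y = λ·(6 - 1) - 0 ≡ 6. → (1, 6)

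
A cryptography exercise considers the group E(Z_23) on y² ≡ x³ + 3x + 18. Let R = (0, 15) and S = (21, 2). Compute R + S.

(4, 5)

(0, 15) + (21, 2). λ = (2 - 15)/(21 - 0) ≡ 10/21 mod 23. 21⁻¹ ≡ 11 (mod 23), so λ ≡ 18.
  x = λ² - 0 - 21 = 324 - 21 ≡ 4; y = λ·(0 - 4) - 15 ≡ 5. → (4, 5)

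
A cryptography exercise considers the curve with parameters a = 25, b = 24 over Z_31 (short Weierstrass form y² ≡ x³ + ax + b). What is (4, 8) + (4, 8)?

(11, 24)

tangent at (4, 8): λ = (3·4² + 25)/(2·8) ≡ 11/16. 16⁻¹ ≡ 2 (mod 31), so λ ≡ 11·2 ≡ 22.
  x = λ² - 4 - 4 = 484 - 8 ≡ 11; y = λ·(4 - 11) - 8 ≡ 24. → (11, 24)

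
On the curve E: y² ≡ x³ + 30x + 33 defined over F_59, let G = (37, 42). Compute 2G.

tangent at (37, 42): λ = (3·37² + 30)/(2·42) ≡ 7/25. 25⁻¹ ≡ 26 (mod 59) since 25·26 = 650 ≡ 1, so λ ≡ 7·26 ≡ 5.
  x = λ² - 37 - 37 = 25 - 74 ≡ 10; y = λ·(37 - 10) - 42 ≡ 34. → (10, 34)

(10, 34)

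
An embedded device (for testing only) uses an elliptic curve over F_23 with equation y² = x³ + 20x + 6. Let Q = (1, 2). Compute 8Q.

(2, 13)

Repeated addition: build up to 8Q.
2Q: tangent at (1, 2): λ = (3·1² + 20)/(2·2) ≡ 0/4. 4⁻¹ ≡ 6 (mod 23), so λ ≡ 0·6 ≡ 0.
  x = λ² - 1 - 1 = 0 - 2 ≡ 21; y = λ·(1 - 21) - 2 ≡ 21. → (21, 21)
3Q: (21, 21) + (1, 2). λ = (2 - 21)/(1 - 21) ≡ 4/3 mod 23. 3⁻¹ ≡ 8 (mod 23), so λ ≡ 9.
  x = λ² - 21 - 1 = 81 - 22 ≡ 13; y = λ·(21 - 13) - 21 ≡ 5. → (13, 5)
4Q: (13, 5) + (1, 2). λ = (2 - 5)/(1 - 13) ≡ 20/11 mod 23. 11⁻¹ ≡ 21 (mod 23), so λ ≡ 6.
  x = λ² - 13 - 1 = 36 - 14 ≡ 22; y = λ·(13 - 22) - 5 ≡ 10. → (22, 10)
5Q: (22, 10) + (1, 2). λ = (2 - 10)/(1 - 22) ≡ 15/2 mod 23. 2⁻¹ ≡ 12 (mod 23), so λ ≡ 19.
  x = λ² - 22 - 1 = 361 - 23 ≡ 16; y = λ·(22 - 16) - 10 ≡ 12. → (16, 12)
6Q: (16, 12) + (1, 2). λ = (2 - 12)/(1 - 16) ≡ 13/8 mod 23. 8⁻¹ ≡ 3 (mod 23) since 8·3 = 24 ≡ 1, so λ ≡ 16.
  x = λ² - 16 - 1 = 256 - 17 ≡ 9; y = λ·(16 - 9) - 12 ≡ 8. → (9, 8)
7Q: (9, 8) + (1, 2). λ = (2 - 8)/(1 - 9) ≡ 17/15 mod 23. 15⁻¹ ≡ 20 (mod 23), so λ ≡ 18.
  x = λ² - 9 - 1 = 324 - 10 ≡ 15; y = λ·(9 - 15) - 8 ≡ 22. → (15, 22)
8Q: (15, 22) + (1, 2). λ = (2 - 22)/(1 - 15) ≡ 3/9 mod 23. 9⁻¹ ≡ 18 (mod 23), so λ ≡ 8.
  x = λ² - 15 - 1 = 64 - 16 ≡ 2; y = λ·(15 - 2) - 22 ≡ 13. → (2, 13)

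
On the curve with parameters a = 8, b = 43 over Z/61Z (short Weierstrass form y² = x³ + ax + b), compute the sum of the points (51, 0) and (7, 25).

(51, 0) + (7, 25). λ = (25 - 0)/(7 - 51) ≡ 25/17 mod 61. 17⁻¹ ≡ 18 (mod 61), so λ ≡ 23.
  x = λ² - 51 - 7 = 529 - 58 ≡ 44; y = λ·(51 - 44) - 0 ≡ 39. → (44, 39)

(44, 39)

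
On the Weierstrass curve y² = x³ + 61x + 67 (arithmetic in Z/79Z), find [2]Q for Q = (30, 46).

tangent at (30, 46): λ = (3·30² + 61)/(2·46) ≡ 75/13. 13⁻¹ ≡ 73 (mod 79), so λ ≡ 75·73 ≡ 24.
  x = λ² - 30 - 30 = 576 - 60 ≡ 42; y = λ·(30 - 42) - 46 ≡ 61. → (42, 61)

(42, 61)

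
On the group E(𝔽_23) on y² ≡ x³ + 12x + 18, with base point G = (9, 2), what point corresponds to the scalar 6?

(17, 12)

Double-and-add on 6 = (110)₂. Start with G = (9, 2) for the leading 1-bit.
double: tangent at (9, 2): λ = (3·9² + 12)/(2·2) ≡ 2/4. 4⁻¹ ≡ 6 (mod 23), so λ ≡ 2·6 ≡ 12.
  x = λ² - 9 - 9 = 144 - 18 ≡ 11; y = λ·(9 - 11) - 2 ≡ 20. → (11, 20)
add G: (11, 20) + (9, 2). λ = (2 - 20)/(9 - 11) ≡ 5/21 mod 23. 21⁻¹ ≡ 11 (mod 23), so λ ≡ 9.
  x = λ² - 11 - 9 = 81 - 20 ≡ 15; y = λ·(11 - 15) - 20 ≡ 13. → (15, 13)
double: tangent at (15, 13): λ = (3·15² + 12)/(2·13) ≡ 20/3. 3⁻¹ ≡ 8 (mod 23), so λ ≡ 20·8 ≡ 22.
  x = λ² - 15 - 15 = 484 - 30 ≡ 17; y = λ·(15 - 17) - 13 ≡ 12. → (17, 12)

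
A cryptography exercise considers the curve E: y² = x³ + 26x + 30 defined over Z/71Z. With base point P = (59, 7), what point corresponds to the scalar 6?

(63, 34)

Double-and-add on 6 = (110)₂. Start with P = (59, 7) for the leading 1-bit.
double: tangent at (59, 7): λ = (3·59² + 26)/(2·7) ≡ 32/14. 14⁻¹ ≡ 66 (mod 71), so λ ≡ 32·66 ≡ 53.
  x = λ² - 59 - 59 = 2809 - 118 ≡ 64; y = λ·(59 - 64) - 7 ≡ 12. → (64, 12)
add P: (64, 12) + (59, 7). λ = (7 - 12)/(59 - 64) ≡ 66/66 mod 71. 66⁻¹ ≡ 14 (mod 71) since 66·14 = 924 ≡ 1, so λ ≡ 1.
  x = λ² - 64 - 59 = 1 - 123 ≡ 20; y = λ·(64 - 20) - 12 ≡ 32. → (20, 32)
double: tangent at (20, 32): λ = (3·20² + 26)/(2·32) ≡ 19/64. 64⁻¹ ≡ 10 (mod 71) since 64·10 = 640 ≡ 1, so λ ≡ 19·10 ≡ 48.
  x = λ² - 20 - 20 = 2304 - 40 ≡ 63; y = λ·(20 - 63) - 32 ≡ 34. → (63, 34)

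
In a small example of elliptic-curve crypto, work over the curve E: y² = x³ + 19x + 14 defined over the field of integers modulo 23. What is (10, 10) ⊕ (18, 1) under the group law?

(10, 10) + (18, 1). λ = (1 - 10)/(18 - 10) ≡ 14/8 mod 23. 8⁻¹ ≡ 3 (mod 23), so λ ≡ 19.
  x = λ² - 10 - 18 = 361 - 28 ≡ 11; y = λ·(10 - 11) - 10 ≡ 17. → (11, 17)

(11, 17)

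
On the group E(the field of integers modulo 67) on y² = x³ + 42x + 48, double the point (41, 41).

(1, 52)

tangent at (41, 41): λ = (3·41² + 42)/(2·41) ≡ 60/15. 15⁻¹ ≡ 9 (mod 67), so λ ≡ 60·9 ≡ 4.
  x = λ² - 41 - 41 = 16 - 82 ≡ 1; y = λ·(41 - 1) - 41 ≡ 52. → (1, 52)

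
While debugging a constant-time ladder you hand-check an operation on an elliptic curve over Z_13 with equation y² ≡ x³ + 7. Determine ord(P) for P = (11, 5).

7

2P: tangent at (11, 5): λ = (3·11² + 0)/(2·5) ≡ 12/10. 10⁻¹ ≡ 4 (mod 13), so λ ≡ 12·4 ≡ 9.
  x = λ² - 11 - 11 = 81 - 22 ≡ 7; y = λ·(11 - 7) - 5 ≡ 5. → (7, 5)
3P: (7, 5) + (11, 5). λ = (5 - 5)/(11 - 7) ≡ 0/4 mod 13. 4⁻¹ ≡ 10 (mod 13), so λ ≡ 0.
  x = λ² - 7 - 11 = 0 - 18 ≡ 8; y = λ·(7 - 8) - 5 ≡ 8. → (8, 8)
4P: (8, 8) + (11, 5). λ = (5 - 8)/(11 - 8) ≡ 10/3 mod 13. 3⁻¹ ≡ 9 (mod 13) since 3·9 = 27 ≡ 1, so λ ≡ 12.
  x = λ² - 8 - 11 = 144 - 19 ≡ 8; y = λ·(8 - 8) - 8 ≡ 5. → (8, 5)
5P: (8, 5) + (11, 5). λ = (5 - 5)/(11 - 8) ≡ 0/3 mod 13. 3⁻¹ ≡ 9 (mod 13), so λ ≡ 0.
  x = λ² - 8 - 11 = 0 - 19 ≡ 7; y = λ·(8 - 7) - 5 ≡ 8. → (7, 8)
6P: (7, 8) + (11, 5). λ = (5 - 8)/(11 - 7) ≡ 10/4 mod 13. 4⁻¹ ≡ 10 (mod 13), so λ ≡ 9.
  x = λ² - 7 - 11 = 81 - 18 ≡ 11; y = λ·(7 - 11) - 8 ≡ 8. → (11, 8)
7P: (11, 8) + (11, 5): same x and y₁ ≡ -y₂, so the sum is O.
7P = O, so the order is 7.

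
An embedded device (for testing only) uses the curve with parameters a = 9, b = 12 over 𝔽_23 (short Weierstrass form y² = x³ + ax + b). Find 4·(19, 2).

(21, 20)

Write Q = (19, 2).
Repeated addition: build up to 4Q.
2Q: tangent at (19, 2): λ = (3·19² + 9)/(2·2) ≡ 11/4. 4⁻¹ ≡ 6 (mod 23), so λ ≡ 11·6 ≡ 20.
  x = λ² - 19 - 19 = 400 - 38 ≡ 17; y = λ·(19 - 17) - 2 ≡ 15. → (17, 15)
3Q: (17, 15) + (19, 2). λ = (2 - 15)/(19 - 17) ≡ 10/2 mod 23. 2⁻¹ ≡ 12 (mod 23), so λ ≡ 5.
  x = λ² - 17 - 19 = 25 - 36 ≡ 12; y = λ·(17 - 12) - 15 ≡ 10. → (12, 10)
4Q: (12, 10) + (19, 2). λ = (2 - 10)/(19 - 12) ≡ 15/7 mod 23. 7⁻¹ ≡ 10 (mod 23) since 7·10 = 70 ≡ 1, so λ ≡ 12.
  x = λ² - 12 - 19 = 144 - 31 ≡ 21; y = λ·(12 - 21) - 10 ≡ 20. → (21, 20)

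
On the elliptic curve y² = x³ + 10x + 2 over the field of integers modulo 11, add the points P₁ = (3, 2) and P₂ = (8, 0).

(5, 1)

(3, 2) + (8, 0). λ = (0 - 2)/(8 - 3) ≡ 9/5 mod 11. 5⁻¹ ≡ 9 (mod 11) since 5·9 = 45 ≡ 1, so λ ≡ 4.
  x = λ² - 3 - 8 = 16 - 11 ≡ 5; y = λ·(3 - 5) - 2 ≡ 1. → (5, 1)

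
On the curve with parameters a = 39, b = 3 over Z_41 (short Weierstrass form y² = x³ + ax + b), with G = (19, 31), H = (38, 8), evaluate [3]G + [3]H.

(25, 30)

First 3G:
Repeated addition: build up to 3G.
2G: tangent at (19, 31): λ = (3·19² + 39)/(2·31) ≡ 15/21. 21⁻¹ ≡ 2 (mod 41), so λ ≡ 15·2 ≡ 30.
  x = λ² - 19 - 19 = 900 - 38 ≡ 1; y = λ·(19 - 1) - 31 ≡ 17. → (1, 17)
3G: (1, 17) + (19, 31). λ = (31 - 17)/(19 - 1) ≡ 14/18 mod 41. 18⁻¹ ≡ 16 (mod 41) since 18·16 = 288 ≡ 1, so λ ≡ 19.
  x = λ² - 1 - 19 = 361 - 20 ≡ 13; y = λ·(1 - 13) - 17 ≡ 1. → (13, 1)
3G = (13, 1).
Next 3H:
Repeated addition: build up to 3H.
2H: tangent at (38, 8): λ = (3·38² + 39)/(2·8) ≡ 25/16. 16⁻¹ ≡ 18 (mod 41) since 16·18 = 288 ≡ 1, so λ ≡ 25·18 ≡ 40.
  x = λ² - 38 - 38 = 1600 - 76 ≡ 7; y = λ·(38 - 7) - 8 ≡ 2. → (7, 2)
3H: (7, 2) + (38, 8). λ = (8 - 2)/(38 - 7) ≡ 6/31 mod 41. 31⁻¹ ≡ 4 (mod 41) since 31·4 = 124 ≡ 1, so λ ≡ 24.
  x = λ² - 7 - 38 = 576 - 45 ≡ 39; y = λ·(7 - 39) - 2 ≡ 9. → (39, 9)
3H = (39, 9).
Finally 3G + 3H:
(13, 1) + (39, 9). λ = (9 - 1)/(39 - 13) ≡ 8/26 mod 41. 26⁻¹ ≡ 30 (mod 41), so λ ≡ 35.
  x = λ² - 13 - 39 = 1225 - 52 ≡ 25; y = λ·(13 - 25) - 1 ≡ 30. → (25, 30)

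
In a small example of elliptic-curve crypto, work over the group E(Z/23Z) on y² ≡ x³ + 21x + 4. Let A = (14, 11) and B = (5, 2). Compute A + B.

(14, 11) + (5, 2). λ = (2 - 11)/(5 - 14) ≡ 14/14 mod 23. 14⁻¹ ≡ 5 (mod 23) since 14·5 = 70 ≡ 1, so λ ≡ 1.
  x = λ² - 14 - 5 = 1 - 19 ≡ 5; y = λ·(14 - 5) - 11 ≡ 21. → (5, 21)

(5, 21)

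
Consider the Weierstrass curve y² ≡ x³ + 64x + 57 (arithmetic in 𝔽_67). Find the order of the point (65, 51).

2P: tangent at (65, 51): λ = (3·65² + 64)/(2·51) ≡ 9/35. 35⁻¹ ≡ 23 (mod 67), so λ ≡ 9·23 ≡ 6.
  x = λ² - 65 - 65 = 36 - 130 ≡ 40; y = λ·(65 - 40) - 51 ≡ 32. → (40, 32)
3P: (40, 32) + (65, 51). λ = (51 - 32)/(65 - 40) ≡ 19/25 mod 67. 25⁻¹ ≡ 59 (mod 67), so λ ≡ 49.
  x = λ² - 40 - 65 = 2401 - 105 ≡ 18; y = λ·(40 - 18) - 32 ≡ 41. → (18, 41)
4P: (18, 41) + (65, 51). λ = (51 - 41)/(65 - 18) ≡ 10/47 mod 67. 47⁻¹ ≡ 10 (mod 67) since 47·10 = 470 ≡ 1, so λ ≡ 33.
  x = λ² - 18 - 65 = 1089 - 83 ≡ 1; y = λ·(18 - 1) - 41 ≡ 51. → (1, 51)
5P: (1, 51) + (65, 51). λ = (51 - 51)/(65 - 1) ≡ 0/64 mod 67. 64⁻¹ ≡ 22 (mod 67) since 64·22 = 1408 ≡ 1, so λ ≡ 0.
  x = λ² - 1 - 65 = 0 - 66 ≡ 1; y = λ·(1 - 1) - 51 ≡ 16. → (1, 16)
6P: (1, 16) + (65, 51). λ = (51 - 16)/(65 - 1) ≡ 35/64 mod 67. 64⁻¹ ≡ 22 (mod 67) since 64·22 = 1408 ≡ 1, so λ ≡ 33.
  x = λ² - 1 - 65 = 1089 - 66 ≡ 18; y = λ·(1 - 18) - 16 ≡ 26. → (18, 26)
7P: (18, 26) + (65, 51). λ = (51 - 26)/(65 - 18) ≡ 25/47 mod 67. 47⁻¹ ≡ 10 (mod 67) since 47·10 = 470 ≡ 1, so λ ≡ 49.
  x = λ² - 18 - 65 = 2401 - 83 ≡ 40; y = λ·(18 - 40) - 26 ≡ 35. → (40, 35)
8P: (40, 35) + (65, 51). λ = (51 - 35)/(65 - 40) ≡ 16/25 mod 67. 25⁻¹ ≡ 59 (mod 67) since 25·59 = 1475 ≡ 1, so λ ≡ 6.
  x = λ² - 40 - 65 = 36 - 105 ≡ 65; y = λ·(40 - 65) - 35 ≡ 16. → (65, 16)
9P: (65, 16) + (65, 51): same x and y₁ ≡ -y₂, so the sum is the point at infinity.
9P = the point at infinity, so the order is 9.

9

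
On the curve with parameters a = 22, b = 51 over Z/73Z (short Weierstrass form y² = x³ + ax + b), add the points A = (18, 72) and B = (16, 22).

(7, 57)

(18, 72) + (16, 22). λ = (22 - 72)/(16 - 18) ≡ 23/71 mod 73. 71⁻¹ ≡ 36 (mod 73), so λ ≡ 25.
  x = λ² - 18 - 16 = 625 - 34 ≡ 7; y = λ·(18 - 7) - 72 ≡ 57. → (7, 57)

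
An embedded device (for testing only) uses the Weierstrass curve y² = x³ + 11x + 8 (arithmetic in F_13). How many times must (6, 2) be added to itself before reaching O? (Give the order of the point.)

2P: tangent at (6, 2): λ = (3·6² + 11)/(2·2) ≡ 2/4. 4⁻¹ ≡ 10 (mod 13), so λ ≡ 2·10 ≡ 7.
  x = λ² - 6 - 6 = 49 - 12 ≡ 11; y = λ·(6 - 11) - 2 ≡ 2. → (11, 2)
3P: (11, 2) + (6, 2). λ = (2 - 2)/(6 - 11) ≡ 0/8 mod 13. 8⁻¹ ≡ 5 (mod 13), so λ ≡ 0.
  x = λ² - 11 - 6 = 0 - 17 ≡ 9; y = λ·(11 - 9) - 2 ≡ 11. → (9, 11)
4P: (9, 11) + (6, 2). λ = (2 - 11)/(6 - 9) ≡ 4/10 mod 13. 10⁻¹ ≡ 4 (mod 13) since 10·4 = 40 ≡ 1, so λ ≡ 3.
  x = λ² - 9 - 6 = 9 - 15 ≡ 7; y = λ·(9 - 7) - 11 ≡ 8. → (7, 8)
5P: (7, 8) + (6, 2). λ = (2 - 8)/(6 - 7) ≡ 7/12 mod 13. 12⁻¹ ≡ 12 (mod 13) since 12·12 = 144 ≡ 1, so λ ≡ 6.
  x = λ² - 7 - 6 = 36 - 13 ≡ 10; y = λ·(7 - 10) - 8 ≡ 0. → (10, 0)
6P: (10, 0) + (6, 2). λ = (2 - 0)/(6 - 10) ≡ 2/9 mod 13. 9⁻¹ ≡ 3 (mod 13) since 9·3 = 27 ≡ 1, so λ ≡ 6.
  x = λ² - 10 - 6 = 36 - 16 ≡ 7; y = λ·(10 - 7) - 0 ≡ 5. → (7, 5)
7P: (7, 5) + (6, 2). λ = (2 - 5)/(6 - 7) ≡ 10/12 mod 13. 12⁻¹ ≡ 12 (mod 13) since 12·12 = 144 ≡ 1, so λ ≡ 3.
  x = λ² - 7 - 6 = 9 - 13 ≡ 9; y = λ·(7 - 9) - 5 ≡ 2. → (9, 2)
8P: (9, 2) + (6, 2). λ = (2 - 2)/(6 - 9) ≡ 0/10 mod 13. 10⁻¹ ≡ 4 (mod 13), so λ ≡ 0.
  x = λ² - 9 - 6 = 0 - 15 ≡ 11; y = λ·(9 - 11) - 2 ≡ 11. → (11, 11)
9P: (11, 11) + (6, 2). λ = (2 - 11)/(6 - 11) ≡ 4/8 mod 13. 8⁻¹ ≡ 5 (mod 13), so λ ≡ 7.
  x = λ² - 11 - 6 = 49 - 17 ≡ 6; y = λ·(11 - 6) - 11 ≡ 11. → (6, 11)
10P: (6, 11) + (6, 2): same x and y₁ ≡ -y₂, so the sum is O.
10P = O, so the order is 10.

10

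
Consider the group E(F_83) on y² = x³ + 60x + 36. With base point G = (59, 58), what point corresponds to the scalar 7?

(79, 75)

Repeated addition: build up to 7G.
2G: tangent at (59, 58): λ = (3·59² + 60)/(2·58) ≡ 45/33. 33⁻¹ ≡ 78 (mod 83), so λ ≡ 45·78 ≡ 24.
  x = λ² - 59 - 59 = 576 - 118 ≡ 43; y = λ·(59 - 43) - 58 ≡ 77. → (43, 77)
3G: (43, 77) + (59, 58). λ = (58 - 77)/(59 - 43) ≡ 64/16 mod 83. 16⁻¹ ≡ 26 (mod 83) since 16·26 = 416 ≡ 1, so λ ≡ 4.
  x = λ² - 43 - 59 = 16 - 102 ≡ 80; y = λ·(43 - 80) - 77 ≡ 24. → (80, 24)
4G: (80, 24) + (59, 58). λ = (58 - 24)/(59 - 80) ≡ 34/62 mod 83. 62⁻¹ ≡ 79 (mod 83), so λ ≡ 30.
  x = λ² - 80 - 59 = 900 - 139 ≡ 14; y = λ·(80 - 14) - 24 ≡ 47. → (14, 47)
5G: (14, 47) + (59, 58). λ = (58 - 47)/(59 - 14) ≡ 11/45 mod 83. 45⁻¹ ≡ 24 (mod 83) since 45·24 = 1080 ≡ 1, so λ ≡ 15.
  x = λ² - 14 - 59 = 225 - 73 ≡ 69; y = λ·(14 - 69) - 47 ≡ 41. → (69, 41)
6G: (69, 41) + (59, 58). λ = (58 - 41)/(59 - 69) ≡ 17/73 mod 83. 73⁻¹ ≡ 58 (mod 83) since 73·58 = 4234 ≡ 1, so λ ≡ 73.
  x = λ² - 69 - 59 = 5329 - 128 ≡ 55; y = λ·(69 - 55) - 41 ≡ 68. → (55, 68)
7G: (55, 68) + (59, 58). λ = (58 - 68)/(59 - 55) ≡ 73/4 mod 83. 4⁻¹ ≡ 21 (mod 83) since 4·21 = 84 ≡ 1, so λ ≡ 39.
  x = λ² - 55 - 59 = 1521 - 114 ≡ 79; y = λ·(55 - 79) - 68 ≡ 75. → (79, 75)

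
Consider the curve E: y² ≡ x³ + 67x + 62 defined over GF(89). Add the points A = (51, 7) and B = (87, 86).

(42, 35)

(51, 7) + (87, 86). λ = (86 - 7)/(87 - 51) ≡ 79/36 mod 89. 36⁻¹ ≡ 47 (mod 89), so λ ≡ 64.
  x = λ² - 51 - 87 = 4096 - 138 ≡ 42; y = λ·(51 - 42) - 7 ≡ 35. → (42, 35)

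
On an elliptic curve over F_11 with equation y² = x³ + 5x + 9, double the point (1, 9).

(2, 4)

tangent at (1, 9): λ = (3·1² + 5)/(2·9) ≡ 8/7. 7⁻¹ ≡ 8 (mod 11), so λ ≡ 8·8 ≡ 9.
  x = λ² - 1 - 1 = 81 - 2 ≡ 2; y = λ·(1 - 2) - 9 ≡ 4. → (2, 4)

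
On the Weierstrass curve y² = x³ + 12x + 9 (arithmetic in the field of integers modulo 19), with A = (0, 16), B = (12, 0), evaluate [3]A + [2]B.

First 3A:
Repeated addition: build up to 3A.
2A: tangent at (0, 16): λ = (3·0² + 12)/(2·16) ≡ 12/13. 13⁻¹ ≡ 3 (mod 19) since 13·3 = 39 ≡ 1, so λ ≡ 12·3 ≡ 17.
  x = λ² - 0 - 0 = 289 - 0 ≡ 4; y = λ·(0 - 4) - 16 ≡ 11. → (4, 11)
3A: (4, 11) + (0, 16). λ = (16 - 11)/(0 - 4) ≡ 5/15 mod 19. 15⁻¹ ≡ 14 (mod 19), so λ ≡ 13.
  x = λ² - 4 - 0 = 169 - 4 ≡ 13; y = λ·(4 - 13) - 11 ≡ 5. → (13, 5)
3A = (13, 5).
Next 2B:
Repeated addition: build up to 2B.
2B: (12, 0) + (12, 0): same x and y₁ ≡ -y₂, so the sum is 𝒪.
2B = 𝒪.
Finally 3A + 2B:
(13, 5) + 𝒪 = (13, 5) (identity).

(13, 5)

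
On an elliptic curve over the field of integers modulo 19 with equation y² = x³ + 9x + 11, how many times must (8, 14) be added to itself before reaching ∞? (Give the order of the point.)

2P: tangent at (8, 14): λ = (3·8² + 9)/(2·14) ≡ 11/9. 9⁻¹ ≡ 17 (mod 19), so λ ≡ 11·17 ≡ 16.
  x = λ² - 8 - 8 = 256 - 16 ≡ 12; y = λ·(8 - 12) - 14 ≡ 17. → (12, 17)
3P: (12, 17) + (8, 14). λ = (14 - 17)/(8 - 12) ≡ 16/15 mod 19. 15⁻¹ ≡ 14 (mod 19), so λ ≡ 15.
  x = λ² - 12 - 8 = 225 - 20 ≡ 15; y = λ·(12 - 15) - 17 ≡ 14. → (15, 14)
4P: (15, 14) + (8, 14). λ = (14 - 14)/(8 - 15) ≡ 0/12 mod 19. 12⁻¹ ≡ 8 (mod 19) since 12·8 = 96 ≡ 1, so λ ≡ 0.
  x = λ² - 15 - 8 = 0 - 23 ≡ 15; y = λ·(15 - 15) - 14 ≡ 5. → (15, 5)
5P: (15, 5) + (8, 14). λ = (14 - 5)/(8 - 15) ≡ 9/12 mod 19. 12⁻¹ ≡ 8 (mod 19) since 12·8 = 96 ≡ 1, so λ ≡ 15.
  x = λ² - 15 - 8 = 225 - 23 ≡ 12; y = λ·(15 - 12) - 5 ≡ 2. → (12, 2)
6P: (12, 2) + (8, 14). λ = (14 - 2)/(8 - 12) ≡ 12/15 mod 19. 15⁻¹ ≡ 14 (mod 19) since 15·14 = 210 ≡ 1, so λ ≡ 16.
  x = λ² - 12 - 8 = 256 - 20 ≡ 8; y = λ·(12 - 8) - 2 ≡ 5. → (8, 5)
7P: (8, 5) + (8, 14): same x and y₁ ≡ -y₂, so the sum is ∞.
7P = ∞, so the order is 7.

7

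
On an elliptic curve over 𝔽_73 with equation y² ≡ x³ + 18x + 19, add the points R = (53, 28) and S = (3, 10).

(53, 28) + (3, 10). λ = (10 - 28)/(3 - 53) ≡ 55/23 mod 73. 23⁻¹ ≡ 54 (mod 73) since 23·54 = 1242 ≡ 1, so λ ≡ 50.
  x = λ² - 53 - 3 = 2500 - 56 ≡ 35; y = λ·(53 - 35) - 28 ≡ 69. → (35, 69)

(35, 69)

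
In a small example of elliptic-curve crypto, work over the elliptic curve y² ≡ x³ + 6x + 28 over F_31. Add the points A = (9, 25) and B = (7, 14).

(9, 25) + (7, 14). λ = (14 - 25)/(7 - 9) ≡ 20/29 mod 31. 29⁻¹ ≡ 15 (mod 31), so λ ≡ 21.
  x = λ² - 9 - 7 = 441 - 16 ≡ 22; y = λ·(9 - 22) - 25 ≡ 12. → (22, 12)

(22, 12)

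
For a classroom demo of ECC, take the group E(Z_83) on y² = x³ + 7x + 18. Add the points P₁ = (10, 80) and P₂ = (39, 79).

(19, 72)

(10, 80) + (39, 79). λ = (79 - 80)/(39 - 10) ≡ 82/29 mod 83. 29⁻¹ ≡ 63 (mod 83) since 29·63 = 1827 ≡ 1, so λ ≡ 20.
  x = λ² - 10 - 39 = 400 - 49 ≡ 19; y = λ·(10 - 19) - 80 ≡ 72. → (19, 72)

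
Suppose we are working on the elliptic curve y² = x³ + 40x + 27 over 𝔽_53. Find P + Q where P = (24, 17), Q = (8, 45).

(34, 27)

(24, 17) + (8, 45). λ = (45 - 17)/(8 - 24) ≡ 28/37 mod 53. 37⁻¹ ≡ 43 (mod 53) since 37·43 = 1591 ≡ 1, so λ ≡ 38.
  x = λ² - 24 - 8 = 1444 - 32 ≡ 34; y = λ·(24 - 34) - 17 ≡ 27. → (34, 27)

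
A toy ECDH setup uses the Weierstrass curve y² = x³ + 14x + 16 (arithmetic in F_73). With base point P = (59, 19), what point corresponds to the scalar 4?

(57, 21)

Repeated addition: build up to 4P.
2P: tangent at (59, 19): λ = (3·59² + 14)/(2·19) ≡ 18/38. 38⁻¹ ≡ 25 (mod 73), so λ ≡ 18·25 ≡ 12.
  x = λ² - 59 - 59 = 144 - 118 ≡ 26; y = λ·(59 - 26) - 19 ≡ 12. → (26, 12)
3P: (26, 12) + (59, 19). λ = (19 - 12)/(59 - 26) ≡ 7/33 mod 73. 33⁻¹ ≡ 31 (mod 73), so λ ≡ 71.
  x = λ² - 26 - 59 = 5041 - 85 ≡ 65; y = λ·(26 - 65) - 12 ≡ 66. → (65, 66)
4P: (65, 66) + (59, 19). λ = (19 - 66)/(59 - 65) ≡ 26/67 mod 73. 67⁻¹ ≡ 12 (mod 73) since 67·12 = 804 ≡ 1, so λ ≡ 20.
  x = λ² - 65 - 59 = 400 - 124 ≡ 57; y = λ·(65 - 57) - 66 ≡ 21. → (57, 21)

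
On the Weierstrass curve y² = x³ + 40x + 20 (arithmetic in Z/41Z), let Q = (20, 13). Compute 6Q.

(8, 14)

Repeated addition: build up to 6Q.
2Q: tangent at (20, 13): λ = (3·20² + 40)/(2·13) ≡ 10/26. 26⁻¹ ≡ 30 (mod 41) since 26·30 = 780 ≡ 1, so λ ≡ 10·30 ≡ 13.
  x = λ² - 20 - 20 = 169 - 40 ≡ 6; y = λ·(20 - 6) - 13 ≡ 5. → (6, 5)
3Q: (6, 5) + (20, 13). λ = (13 - 5)/(20 - 6) ≡ 8/14 mod 41. 14⁻¹ ≡ 3 (mod 41), so λ ≡ 24.
  x = λ² - 6 - 20 = 576 - 26 ≡ 17; y = λ·(6 - 17) - 5 ≡ 18. → (17, 18)
4Q: (17, 18) + (20, 13). λ = (13 - 18)/(20 - 17) ≡ 36/3 mod 41. 3⁻¹ ≡ 14 (mod 41), so λ ≡ 12.
  x = λ² - 17 - 20 = 144 - 37 ≡ 25; y = λ·(17 - 25) - 18 ≡ 9. → (25, 9)
5Q: (25, 9) + (20, 13). λ = (13 - 9)/(20 - 25) ≡ 4/36 mod 41. 36⁻¹ ≡ 8 (mod 41), so λ ≡ 32.
  x = λ² - 25 - 20 = 1024 - 45 ≡ 36; y = λ·(25 - 36) - 9 ≡ 8. → (36, 8)
6Q: (36, 8) + (20, 13). λ = (13 - 8)/(20 - 36) ≡ 5/25 mod 41. 25⁻¹ ≡ 23 (mod 41) since 25·23 = 575 ≡ 1, so λ ≡ 33.
  x = λ² - 36 - 20 = 1089 - 56 ≡ 8; y = λ·(36 - 8) - 8 ≡ 14. → (8, 14)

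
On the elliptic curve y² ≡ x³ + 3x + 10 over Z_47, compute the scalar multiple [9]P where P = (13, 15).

Repeated addition: build up to 9P.
2P: tangent at (13, 15): λ = (3·13² + 3)/(2·15) ≡ 40/30. 30⁻¹ ≡ 11 (mod 47) since 30·11 = 330 ≡ 1, so λ ≡ 40·11 ≡ 17.
  x = λ² - 13 - 13 = 289 - 26 ≡ 28; y = λ·(13 - 28) - 15 ≡ 12. → (28, 12)
3P: (28, 12) + (13, 15). λ = (15 - 12)/(13 - 28) ≡ 3/32 mod 47. 32⁻¹ ≡ 25 (mod 47) since 32·25 = 800 ≡ 1, so λ ≡ 28.
  x = λ² - 28 - 13 = 784 - 41 ≡ 38; y = λ·(28 - 38) - 12 ≡ 37. → (38, 37)
4P: (38, 37) + (13, 15). λ = (15 - 37)/(13 - 38) ≡ 25/22 mod 47. 22⁻¹ ≡ 15 (mod 47) since 22·15 = 330 ≡ 1, so λ ≡ 46.
  x = λ² - 38 - 13 = 2116 - 51 ≡ 44; y = λ·(38 - 44) - 37 ≡ 16. → (44, 16)
5P: (44, 16) + (13, 15). λ = (15 - 16)/(13 - 44) ≡ 46/16 mod 47. 16⁻¹ ≡ 3 (mod 47), so λ ≡ 44.
  x = λ² - 44 - 13 = 1936 - 57 ≡ 46; y = λ·(44 - 46) - 16 ≡ 37. → (46, 37)
6P: (46, 37) + (13, 15). λ = (15 - 37)/(13 - 46) ≡ 25/14 mod 47. 14⁻¹ ≡ 37 (mod 47), so λ ≡ 32.
  x = λ² - 46 - 13 = 1024 - 59 ≡ 25; y = λ·(46 - 25) - 37 ≡ 24. → (25, 24)
7P: (25, 24) + (13, 15). λ = (15 - 24)/(13 - 25) ≡ 38/35 mod 47. 35⁻¹ ≡ 43 (mod 47) since 35·43 = 1505 ≡ 1, so λ ≡ 36.
  x = λ² - 25 - 13 = 1296 - 38 ≡ 36; y = λ·(25 - 36) - 24 ≡ 3. → (36, 3)
8P: (36, 3) + (13, 15). λ = (15 - 3)/(13 - 36) ≡ 12/24 mod 47. 24⁻¹ ≡ 2 (mod 47), so λ ≡ 24.
  x = λ² - 36 - 13 = 576 - 49 ≡ 10; y = λ·(36 - 10) - 3 ≡ 10. → (10, 10)
9P: (10, 10) + (13, 15). λ = (15 - 10)/(13 - 10) ≡ 5/3 mod 47. 3⁻¹ ≡ 16 (mod 47) since 3·16 = 48 ≡ 1, so λ ≡ 33.
  x = λ² - 10 - 13 = 1089 - 23 ≡ 32; y = λ·(10 - 32) - 10 ≡ 16. → (32, 16)

(32, 16)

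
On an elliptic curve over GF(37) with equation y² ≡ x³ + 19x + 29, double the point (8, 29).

tangent at (8, 29): λ = (3·8² + 19)/(2·29) ≡ 26/21. 21⁻¹ ≡ 30 (mod 37) since 21·30 = 630 ≡ 1, so λ ≡ 26·30 ≡ 3.
  x = λ² - 8 - 8 = 9 - 16 ≡ 30; y = λ·(8 - 30) - 29 ≡ 16. → (30, 16)

(30, 16)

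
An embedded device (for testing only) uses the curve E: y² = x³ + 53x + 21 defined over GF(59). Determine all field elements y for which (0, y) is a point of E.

27, 32

x³ + 53x + 21 = 21 ≡ 21 (mod 59).
Square roots of 21 mod 59: 27 and 32 (since 27² = 729 ≡ 21).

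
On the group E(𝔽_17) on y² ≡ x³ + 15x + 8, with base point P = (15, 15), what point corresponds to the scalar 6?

(16, 3)

Double-and-add on 6 = (110)₂. Start with P = (15, 15) for the leading 1-bit.
double: tangent at (15, 15): λ = (3·15² + 15)/(2·15) ≡ 10/13. 13⁻¹ ≡ 4 (mod 17) since 13·4 = 52 ≡ 1, so λ ≡ 10·4 ≡ 6.
  x = λ² - 15 - 15 = 36 - 30 ≡ 6; y = λ·(15 - 6) - 15 ≡ 5. → (6, 5)
add P: (6, 5) + (15, 15). λ = (15 - 5)/(15 - 6) ≡ 10/9 mod 17. 9⁻¹ ≡ 2 (mod 17) since 9·2 = 18 ≡ 1, so λ ≡ 3.
  x = λ² - 6 - 15 = 9 - 21 ≡ 5; y = λ·(6 - 5) - 5 ≡ 15. → (5, 15)
double: tangent at (5, 15): λ = (3·5² + 15)/(2·15) ≡ 5/13. 13⁻¹ ≡ 4 (mod 17) since 13·4 = 52 ≡ 1, so λ ≡ 5·4 ≡ 3.
  x = λ² - 5 - 5 = 9 - 10 ≡ 16; y = λ·(5 - 16) - 15 ≡ 3. → (16, 3)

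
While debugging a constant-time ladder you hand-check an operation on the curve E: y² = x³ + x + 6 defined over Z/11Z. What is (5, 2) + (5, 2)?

tangent at (5, 2): λ = (3·5² + 1)/(2·2) ≡ 10/4. 4⁻¹ ≡ 3 (mod 11) since 4·3 = 12 ≡ 1, so λ ≡ 10·3 ≡ 8.
  x = λ² - 5 - 5 = 64 - 10 ≡ 10; y = λ·(5 - 10) - 2 ≡ 2. → (10, 2)

(10, 2)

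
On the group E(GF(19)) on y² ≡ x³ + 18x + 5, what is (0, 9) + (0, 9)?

tangent at (0, 9): λ = (3·0² + 18)/(2·9) ≡ 18/18. 18⁻¹ ≡ 18 (mod 19) since 18·18 = 324 ≡ 1, so λ ≡ 18·18 ≡ 1.
  x = λ² - 0 - 0 = 1 - 0 ≡ 1; y = λ·(0 - 1) - 9 ≡ 9. → (1, 9)

(1, 9)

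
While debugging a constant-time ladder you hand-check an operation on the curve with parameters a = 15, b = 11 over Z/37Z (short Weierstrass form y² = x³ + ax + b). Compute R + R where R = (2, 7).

(32, 25)

tangent at (2, 7): λ = (3·2² + 15)/(2·7) ≡ 27/14. 14⁻¹ ≡ 8 (mod 37), so λ ≡ 27·8 ≡ 31.
  x = λ² - 2 - 2 = 961 - 4 ≡ 32; y = λ·(2 - 32) - 7 ≡ 25. → (32, 25)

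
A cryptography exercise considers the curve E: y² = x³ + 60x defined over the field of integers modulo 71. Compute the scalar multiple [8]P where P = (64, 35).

(58, 17)

Repeated addition: build up to 8P.
2P: tangent at (64, 35): λ = (3·64² + 60)/(2·35) ≡ 65/70. 70⁻¹ ≡ 70 (mod 71), so λ ≡ 65·70 ≡ 6.
  x = λ² - 64 - 64 = 36 - 128 ≡ 50; y = λ·(64 - 50) - 35 ≡ 49. → (50, 49)
3P: (50, 49) + (64, 35). λ = (35 - 49)/(64 - 50) ≡ 57/14 mod 71. 14⁻¹ ≡ 66 (mod 71), so λ ≡ 70.
  x = λ² - 50 - 64 = 4900 - 114 ≡ 29; y = λ·(50 - 29) - 49 ≡ 1. → (29, 1)
4P: (29, 1) + (64, 35). λ = (35 - 1)/(64 - 29) ≡ 34/35 mod 71. 35⁻¹ ≡ 69 (mod 71), so λ ≡ 3.
  x = λ² - 29 - 64 = 9 - 93 ≡ 58; y = λ·(29 - 58) - 1 ≡ 54. → (58, 54)
5P: (58, 54) + (64, 35). λ = (35 - 54)/(64 - 58) ≡ 52/6 mod 71. 6⁻¹ ≡ 12 (mod 71), so λ ≡ 56.
  x = λ² - 58 - 64 = 3136 - 122 ≡ 32; y = λ·(58 - 32) - 54 ≡ 53. → (32, 53)
6P: (32, 53) + (64, 35). λ = (35 - 53)/(64 - 32) ≡ 53/32 mod 71. 32⁻¹ ≡ 20 (mod 71), so λ ≡ 66.
  x = λ² - 32 - 64 = 4356 - 96 ≡ 0; y = λ·(32 - 0) - 53 ≡ 0. → (0, 0)
7P: (0, 0) + (64, 35). λ = (35 - 0)/(64 - 0) ≡ 35/64 mod 71. 64⁻¹ ≡ 10 (mod 71), so λ ≡ 66.
  x = λ² - 0 - 64 = 4356 - 64 ≡ 32; y = λ·(0 - 32) - 0 ≡ 18. → (32, 18)
8P: (32, 18) + (64, 35). λ = (35 - 18)/(64 - 32) ≡ 17/32 mod 71. 32⁻¹ ≡ 20 (mod 71), so λ ≡ 56.
  x = λ² - 32 - 64 = 3136 - 96 ≡ 58; y = λ·(32 - 58) - 18 ≡ 17. → (58, 17)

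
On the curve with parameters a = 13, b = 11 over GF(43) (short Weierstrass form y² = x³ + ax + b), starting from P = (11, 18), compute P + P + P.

Repeated addition: build up to 3P.
2P: tangent at (11, 18): λ = (3·11² + 13)/(2·18) ≡ 32/36. 36⁻¹ ≡ 6 (mod 43) since 36·6 = 216 ≡ 1, so λ ≡ 32·6 ≡ 20.
  x = λ² - 11 - 11 = 400 - 22 ≡ 34; y = λ·(11 - 34) - 18 ≡ 38. → (34, 38)
3P: (34, 38) + (11, 18). λ = (18 - 38)/(11 - 34) ≡ 23/20 mod 43. 20⁻¹ ≡ 28 (mod 43) since 20·28 = 560 ≡ 1, so λ ≡ 42.
  x = λ² - 34 - 11 = 1764 - 45 ≡ 42; y = λ·(34 - 42) - 38 ≡ 13. → (42, 13)

(42, 13)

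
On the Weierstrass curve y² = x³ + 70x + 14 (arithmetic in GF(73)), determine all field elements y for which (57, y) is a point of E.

x³ + 70x + 14 = 189197 ≡ 54 (mod 73).
Square roots of 54 mod 73: 28 and 45 (since 28² = 784 ≡ 54).

28, 45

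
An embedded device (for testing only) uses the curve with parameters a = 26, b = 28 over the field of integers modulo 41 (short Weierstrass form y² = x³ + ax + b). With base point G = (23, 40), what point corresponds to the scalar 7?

Double-and-add on 7 = (111)₂. Start with G = (23, 40) for the leading 1-bit.
double: tangent at (23, 40): λ = (3·23² + 26)/(2·40) ≡ 14/39. 39⁻¹ ≡ 20 (mod 41), so λ ≡ 14·20 ≡ 34.
  x = λ² - 23 - 23 = 1156 - 46 ≡ 3; y = λ·(23 - 3) - 40 ≡ 25. → (3, 25)
add G: (3, 25) + (23, 40). λ = (40 - 25)/(23 - 3) ≡ 15/20 mod 41. 20⁻¹ ≡ 39 (mod 41) since 20·39 = 780 ≡ 1, so λ ≡ 11.
  x = λ² - 3 - 23 = 121 - 26 ≡ 13; y = λ·(3 - 13) - 25 ≡ 29. → (13, 29)
double: tangent at (13, 29): λ = (3·13² + 26)/(2·29) ≡ 0/17. 17⁻¹ ≡ 29 (mod 41) since 17·29 = 493 ≡ 1, so λ ≡ 0·29 ≡ 0.
  x = λ² - 13 - 13 = 0 - 26 ≡ 15; y = λ·(13 - 15) - 29 ≡ 12. → (15, 12)
add G: (15, 12) + (23, 40). λ = (40 - 12)/(23 - 15) ≡ 28/8 mod 41. 8⁻¹ ≡ 36 (mod 41), so λ ≡ 24.
  x = λ² - 15 - 23 = 576 - 38 ≡ 5; y = λ·(15 - 5) - 12 ≡ 23. → (5, 23)

(5, 23)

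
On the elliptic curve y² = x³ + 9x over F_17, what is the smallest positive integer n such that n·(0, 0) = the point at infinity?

2P: (0, 0) + (0, 0): same x and y₁ ≡ -y₂, so the sum is the point at infinity.
2P = the point at infinity, so the order is 2.

2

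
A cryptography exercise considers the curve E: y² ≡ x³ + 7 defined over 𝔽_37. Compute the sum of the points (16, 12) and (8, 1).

(16, 12) + (8, 1). λ = (1 - 12)/(8 - 16) ≡ 26/29 mod 37. 29⁻¹ ≡ 23 (mod 37), so λ ≡ 6.
  x = λ² - 16 - 8 = 36 - 24 ≡ 12; y = λ·(16 - 12) - 12 ≡ 12. → (12, 12)

(12, 12)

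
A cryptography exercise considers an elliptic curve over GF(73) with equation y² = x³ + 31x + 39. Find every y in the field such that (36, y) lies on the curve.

x³ + 31x + 39 = 47811 ≡ 69 (mod 73).
Square roots of 69 mod 73: 19 and 54 (since 19² = 361 ≡ 69).

19, 54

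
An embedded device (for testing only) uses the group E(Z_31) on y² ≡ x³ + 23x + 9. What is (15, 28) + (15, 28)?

tangent at (15, 28): λ = (3·15² + 23)/(2·28) ≡ 16/25. 25⁻¹ ≡ 5 (mod 31), so λ ≡ 16·5 ≡ 18.
  x = λ² - 15 - 15 = 324 - 30 ≡ 15; y = λ·(15 - 15) - 28 ≡ 3. → (15, 3)

(15, 3)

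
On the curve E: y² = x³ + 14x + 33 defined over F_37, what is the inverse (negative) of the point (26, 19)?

-(26, 19) = (26, -19 mod 37) = (26, 18).

(26, 18)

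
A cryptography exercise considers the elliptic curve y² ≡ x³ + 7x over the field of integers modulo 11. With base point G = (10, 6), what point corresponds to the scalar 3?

Repeated addition: build up to 3G.
2G: tangent at (10, 6): λ = (3·10² + 7)/(2·6) ≡ 10/1. 1⁻¹ ≡ 1 (mod 11), so λ ≡ 10·1 ≡ 10.
  x = λ² - 10 - 10 = 100 - 20 ≡ 3; y = λ·(10 - 3) - 6 ≡ 9. → (3, 9)
3G: (3, 9) + (10, 6). λ = (6 - 9)/(10 - 3) ≡ 8/7 mod 11. 7⁻¹ ≡ 8 (mod 11) since 7·8 = 56 ≡ 1, so λ ≡ 9.
  x = λ² - 3 - 10 = 81 - 13 ≡ 2; y = λ·(3 - 2) - 9 ≡ 0. → (2, 0)

(2, 0)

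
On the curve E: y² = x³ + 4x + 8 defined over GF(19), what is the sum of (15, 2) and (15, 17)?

The two points share x = 15 and their y-coordinates satisfy 2 + 17 ≡ 0 (mod 19), so they are inverses. Their sum is O.

O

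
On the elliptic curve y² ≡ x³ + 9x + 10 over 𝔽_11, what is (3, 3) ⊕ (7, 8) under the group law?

(3, 3) + (7, 8). λ = (8 - 3)/(7 - 3) ≡ 5/4 mod 11. 4⁻¹ ≡ 3 (mod 11), so λ ≡ 4.
  x = λ² - 3 - 7 = 16 - 10 ≡ 6; y = λ·(3 - 6) - 3 ≡ 7. → (6, 7)

(6, 7)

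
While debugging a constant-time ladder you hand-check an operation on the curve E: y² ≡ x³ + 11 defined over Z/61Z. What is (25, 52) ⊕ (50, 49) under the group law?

(11, 0)

(25, 52) + (50, 49). λ = (49 - 52)/(50 - 25) ≡ 58/25 mod 61. 25⁻¹ ≡ 22 (mod 61), so λ ≡ 56.
  x = λ² - 25 - 50 = 3136 - 75 ≡ 11; y = λ·(25 - 11) - 52 ≡ 0. → (11, 0)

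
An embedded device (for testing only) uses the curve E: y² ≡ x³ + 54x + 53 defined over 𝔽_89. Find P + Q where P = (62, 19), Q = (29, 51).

(51, 0)

(62, 19) + (29, 51). λ = (51 - 19)/(29 - 62) ≡ 32/56 mod 89. 56⁻¹ ≡ 62 (mod 89), so λ ≡ 26.
  x = λ² - 62 - 29 = 676 - 91 ≡ 51; y = λ·(62 - 51) - 19 ≡ 0. → (51, 0)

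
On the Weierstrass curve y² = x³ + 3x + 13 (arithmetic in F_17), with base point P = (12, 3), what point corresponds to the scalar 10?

Repeated addition: build up to 10P.
2P: tangent at (12, 3): λ = (3·12² + 3)/(2·3) ≡ 10/6. 6⁻¹ ≡ 3 (mod 17), so λ ≡ 10·3 ≡ 13.
  x = λ² - 12 - 12 = 169 - 24 ≡ 9; y = λ·(12 - 9) - 3 ≡ 2. → (9, 2)
3P: (9, 2) + (12, 3). λ = (3 - 2)/(12 - 9) ≡ 1/3 mod 17. 3⁻¹ ≡ 6 (mod 17), so λ ≡ 6.
  x = λ² - 9 - 12 = 36 - 21 ≡ 15; y = λ·(9 - 15) - 2 ≡ 13. → (15, 13)
4P: (15, 13) + (12, 3). λ = (3 - 13)/(12 - 15) ≡ 7/14 mod 17. 14⁻¹ ≡ 11 (mod 17) since 14·11 = 154 ≡ 1, so λ ≡ 9.
  x = λ² - 15 - 12 = 81 - 27 ≡ 3; y = λ·(15 - 3) - 13 ≡ 10. → (3, 10)
5P: (3, 10) + (12, 3). λ = (3 - 10)/(12 - 3) ≡ 10/9 mod 17. 9⁻¹ ≡ 2 (mod 17), so λ ≡ 3.
  x = λ² - 3 - 12 = 9 - 15 ≡ 11; y = λ·(3 - 11) - 10 ≡ 0. → (11, 0)
6P: (11, 0) + (12, 3). λ = (3 - 0)/(12 - 11) ≡ 3/1 mod 17. 1⁻¹ ≡ 1 (mod 17), so λ ≡ 3.
  x = λ² - 11 - 12 = 9 - 23 ≡ 3; y = λ·(11 - 3) - 0 ≡ 7. → (3, 7)
7P: (3, 7) + (12, 3). λ = (3 - 7)/(12 - 3) ≡ 13/9 mod 17. 9⁻¹ ≡ 2 (mod 17), so λ ≡ 9.
  x = λ² - 3 - 12 = 81 - 15 ≡ 15; y = λ·(3 - 15) - 7 ≡ 4. → (15, 4)
8P: (15, 4) + (12, 3). λ = (3 - 4)/(12 - 15) ≡ 16/14 mod 17. 14⁻¹ ≡ 11 (mod 17), so λ ≡ 6.
  x = λ² - 15 - 12 = 36 - 27 ≡ 9; y = λ·(15 - 9) - 4 ≡ 15. → (9, 15)
9P: (9, 15) + (12, 3). λ = (3 - 15)/(12 - 9) ≡ 5/3 mod 17. 3⁻¹ ≡ 6 (mod 17), so λ ≡ 13.
  x = λ² - 9 - 12 = 169 - 21 ≡ 12; y = λ·(9 - 12) - 15 ≡ 14. → (12, 14)
10P: (12, 14) + (12, 3): same x and y₁ ≡ -y₂, so the sum is 𝒪.

O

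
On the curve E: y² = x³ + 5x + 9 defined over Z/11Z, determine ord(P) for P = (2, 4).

2P: tangent at (2, 4): λ = (3·2² + 5)/(2·4) ≡ 6/8. 8⁻¹ ≡ 7 (mod 11), so λ ≡ 6·7 ≡ 9.
  x = λ² - 2 - 2 = 81 - 4 ≡ 0; y = λ·(2 - 0) - 4 ≡ 3. → (0, 3)
3P: (0, 3) + (2, 4). λ = (4 - 3)/(2 - 0) ≡ 1/2 mod 11. 2⁻¹ ≡ 6 (mod 11) since 2·6 = 12 ≡ 1, so λ ≡ 6.
  x = λ² - 0 - 2 = 36 - 2 ≡ 1; y = λ·(0 - 1) - 3 ≡ 2. → (1, 2)
4P: (1, 2) + (2, 4). λ = (4 - 2)/(2 - 1) ≡ 2/1 mod 11. 1⁻¹ ≡ 1 (mod 11) since 1·1 = 1 ≡ 1, so λ ≡ 2.
  x = λ² - 1 - 2 = 4 - 3 ≡ 1; y = λ·(1 - 1) - 2 ≡ 9. → (1, 9)
5P: (1, 9) + (2, 4). λ = (4 - 9)/(2 - 1) ≡ 6/1 mod 11. 1⁻¹ ≡ 1 (mod 11), so λ ≡ 6.
  x = λ² - 1 - 2 = 36 - 3 ≡ 0; y = λ·(1 - 0) - 9 ≡ 8. → (0, 8)
6P: (0, 8) + (2, 4). λ = (4 - 8)/(2 - 0) ≡ 7/2 mod 11. 2⁻¹ ≡ 6 (mod 11), so λ ≡ 9.
  x = λ² - 0 - 2 = 81 - 2 ≡ 2; y = λ·(0 - 2) - 8 ≡ 7. → (2, 7)
7P: (2, 7) + (2, 4): same x and y₁ ≡ -y₂, so the sum is the point at infinity.
7P = the point at infinity, so the order is 7.

7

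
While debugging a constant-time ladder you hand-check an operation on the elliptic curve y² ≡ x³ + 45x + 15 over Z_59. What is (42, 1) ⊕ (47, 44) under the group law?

(42, 1) + (47, 44). λ = (44 - 1)/(47 - 42) ≡ 43/5 mod 59. 5⁻¹ ≡ 12 (mod 59) since 5·12 = 60 ≡ 1, so λ ≡ 44.
  x = λ² - 42 - 47 = 1936 - 89 ≡ 18; y = λ·(42 - 18) - 1 ≡ 52. → (18, 52)

(18, 52)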